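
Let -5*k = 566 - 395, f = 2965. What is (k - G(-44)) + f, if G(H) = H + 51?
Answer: 14619/5 ≈ 2923.8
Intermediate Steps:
G(H) = 51 + H
k = -171/5 (k = -(566 - 395)/5 = -⅕*171 = -171/5 ≈ -34.200)
(k - G(-44)) + f = (-171/5 - (51 - 44)) + 2965 = (-171/5 - 1*7) + 2965 = (-171/5 - 7) + 2965 = -206/5 + 2965 = 14619/5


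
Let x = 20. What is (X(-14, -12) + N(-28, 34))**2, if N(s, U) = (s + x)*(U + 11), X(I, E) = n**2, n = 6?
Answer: 104976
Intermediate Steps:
X(I, E) = 36 (X(I, E) = 6**2 = 36)
N(s, U) = (11 + U)*(20 + s) (N(s, U) = (s + 20)*(U + 11) = (20 + s)*(11 + U) = (11 + U)*(20 + s))
(X(-14, -12) + N(-28, 34))**2 = (36 + (220 + 11*(-28) + 20*34 + 34*(-28)))**2 = (36 + (220 - 308 + 680 - 952))**2 = (36 - 360)**2 = (-324)**2 = 104976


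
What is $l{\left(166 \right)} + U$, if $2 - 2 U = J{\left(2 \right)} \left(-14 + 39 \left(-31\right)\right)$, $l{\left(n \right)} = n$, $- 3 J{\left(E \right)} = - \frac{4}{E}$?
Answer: $\frac{1724}{3} \approx 574.67$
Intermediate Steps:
$J{\left(E \right)} = \frac{4}{3 E}$ ($J{\left(E \right)} = - \frac{\left(-4\right) \frac{1}{E}}{3} = \frac{4}{3 E}$)
$U = \frac{1226}{3}$ ($U = 1 - \frac{\frac{4}{3 \cdot 2} \left(-14 + 39 \left(-31\right)\right)}{2} = 1 - \frac{\frac{4}{3} \cdot \frac{1}{2} \left(-14 - 1209\right)}{2} = 1 - \frac{\frac{2}{3} \left(-1223\right)}{2} = 1 - - \frac{1223}{3} = 1 + \frac{1223}{3} = \frac{1226}{3} \approx 408.67$)
$l{\left(166 \right)} + U = 166 + \frac{1226}{3} = \frac{1724}{3}$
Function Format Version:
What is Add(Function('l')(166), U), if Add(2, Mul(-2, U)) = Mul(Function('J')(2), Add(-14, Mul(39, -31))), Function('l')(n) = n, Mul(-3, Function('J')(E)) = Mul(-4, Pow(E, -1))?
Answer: Rational(1724, 3) ≈ 574.67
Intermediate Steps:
Function('J')(E) = Mul(Rational(4, 3), Pow(E, -1)) (Function('J')(E) = Mul(Rational(-1, 3), Mul(-4, Pow(E, -1))) = Mul(Rational(4, 3), Pow(E, -1)))
U = Rational(1226, 3) (U = Add(1, Mul(Rational(-1, 2), Mul(Mul(Rational(4, 3), Pow(2, -1)), Add(-14, Mul(39, -31))))) = Add(1, Mul(Rational(-1, 2), Mul(Mul(Rational(4, 3), Rational(1, 2)), Add(-14, -1209)))) = Add(1, Mul(Rational(-1, 2), Mul(Rational(2, 3), -1223))) = Add(1, Mul(Rational(-1, 2), Rational(-2446, 3))) = Add(1, Rational(1223, 3)) = Rational(1226, 3) ≈ 408.67)
Add(Function('l')(166), U) = Add(166, Rational(1226, 3)) = Rational(1724, 3)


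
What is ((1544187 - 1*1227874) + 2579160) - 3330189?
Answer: -434716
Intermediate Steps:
((1544187 - 1*1227874) + 2579160) - 3330189 = ((1544187 - 1227874) + 2579160) - 3330189 = (316313 + 2579160) - 3330189 = 2895473 - 3330189 = -434716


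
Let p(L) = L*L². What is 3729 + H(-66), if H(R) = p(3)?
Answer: 3756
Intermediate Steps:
p(L) = L³
H(R) = 27 (H(R) = 3³ = 27)
3729 + H(-66) = 3729 + 27 = 3756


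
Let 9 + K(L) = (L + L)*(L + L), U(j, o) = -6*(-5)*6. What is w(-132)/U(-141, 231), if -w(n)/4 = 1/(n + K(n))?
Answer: -1/3129975 ≈ -3.1949e-7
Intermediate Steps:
U(j, o) = 180 (U(j, o) = 30*6 = 180)
K(L) = -9 + 4*L² (K(L) = -9 + (L + L)*(L + L) = -9 + (2*L)*(2*L) = -9 + 4*L²)
w(n) = -4/(-9 + n + 4*n²) (w(n) = -4/(n + (-9 + 4*n²)) = -4/(-9 + n + 4*n²))
w(-132)/U(-141, 231) = -4/(-9 - 132 + 4*(-132)²)/180 = -4/(-9 - 132 + 4*17424)*(1/180) = -4/(-9 - 132 + 69696)*(1/180) = -4/69555*(1/180) = -4*1/69555*(1/180) = -4/69555*1/180 = -1/3129975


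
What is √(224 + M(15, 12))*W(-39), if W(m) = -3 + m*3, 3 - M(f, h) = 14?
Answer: -120*√213 ≈ -1751.3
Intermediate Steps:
M(f, h) = -11 (M(f, h) = 3 - 1*14 = 3 - 14 = -11)
W(m) = -3 + 3*m
√(224 + M(15, 12))*W(-39) = √(224 - 11)*(-3 + 3*(-39)) = √213*(-3 - 117) = √213*(-120) = -120*√213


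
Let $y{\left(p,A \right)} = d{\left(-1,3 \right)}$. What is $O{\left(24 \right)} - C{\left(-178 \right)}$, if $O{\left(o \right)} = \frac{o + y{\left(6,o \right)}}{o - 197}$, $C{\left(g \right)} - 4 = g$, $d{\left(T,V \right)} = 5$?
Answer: $\frac{30073}{173} \approx 173.83$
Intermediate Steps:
$C{\left(g \right)} = 4 + g$
$y{\left(p,A \right)} = 5$
$O{\left(o \right)} = \frac{5 + o}{-197 + o}$ ($O{\left(o \right)} = \frac{o + 5}{o - 197} = \frac{5 + o}{-197 + o}$)
$O{\left(24 \right)} - C{\left(-178 \right)} = \frac{5 + 24}{-197 + 24} - \left(4 - 178\right) = \frac{1}{-173} \cdot 29 - -174 = \left(- \frac{1}{173}\right) 29 + 174 = - \frac{29}{173} + 174 = \frac{30073}{173}$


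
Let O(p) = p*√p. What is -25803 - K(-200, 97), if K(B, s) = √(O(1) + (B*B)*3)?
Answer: -25803 - 7*√2449 ≈ -26149.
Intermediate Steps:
O(p) = p^(3/2)
K(B, s) = √(1 + 3*B²) (K(B, s) = √(1^(3/2) + (B*B)*3) = √(1 + B²*3) = √(1 + 3*B²))
-25803 - K(-200, 97) = -25803 - √(1 + 3*(-200)²) = -25803 - √(1 + 3*40000) = -25803 - √(1 + 120000) = -25803 - √120001 = -25803 - 7*√2449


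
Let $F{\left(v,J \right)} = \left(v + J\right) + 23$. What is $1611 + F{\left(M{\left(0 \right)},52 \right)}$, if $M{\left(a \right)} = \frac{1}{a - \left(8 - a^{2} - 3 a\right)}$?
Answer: $\frac{13487}{8} \approx 1685.9$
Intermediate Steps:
$M{\left(a \right)} = \frac{1}{-8 + a^{2} + 4 a}$ ($M{\left(a \right)} = \frac{1}{a + \left(-8 + a^{2} + 3 a\right)} = \frac{1}{-8 + a^{2} + 4 a}$)
$F{\left(v,J \right)} = 23 + J + v$ ($F{\left(v,J \right)} = \left(J + v\right) + 23 = 23 + J + v$)
$1611 + F{\left(M{\left(0 \right)},52 \right)} = 1611 + \left(23 + 52 + \frac{1}{-8 + 0^{2} + 4 \cdot 0}\right) = 1611 + \left(23 + 52 + \frac{1}{-8 + 0 + 0}\right) = 1611 + \left(23 + 52 + \frac{1}{-8}\right) = 1611 + \left(23 + 52 - \frac{1}{8}\right) = 1611 + \frac{599}{8} = \frac{13487}{8}$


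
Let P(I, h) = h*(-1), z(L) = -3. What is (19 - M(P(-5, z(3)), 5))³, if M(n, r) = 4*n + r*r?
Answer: -5832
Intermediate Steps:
P(I, h) = -h
M(n, r) = r² + 4*n (M(n, r) = 4*n + r² = r² + 4*n)
(19 - M(P(-5, z(3)), 5))³ = (19 - (5² + 4*(-1*(-3))))³ = (19 - (25 + 4*3))³ = (19 - (25 + 12))³ = (19 - 1*37)³ = (19 - 37)³ = (-18)³ = -5832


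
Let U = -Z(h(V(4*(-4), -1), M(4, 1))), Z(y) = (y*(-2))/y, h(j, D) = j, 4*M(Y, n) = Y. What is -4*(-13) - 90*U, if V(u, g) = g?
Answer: -128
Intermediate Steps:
M(Y, n) = Y/4
Z(y) = -2 (Z(y) = (-2*y)/y = -2)
U = 2 (U = -1*(-2) = 2)
-4*(-13) - 90*U = -4*(-13) - 90*2 = 52 - 180 = -128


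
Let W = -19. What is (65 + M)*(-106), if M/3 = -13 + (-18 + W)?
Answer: 9010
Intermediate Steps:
M = -150 (M = 3*(-13 + (-18 - 19)) = 3*(-13 - 37) = 3*(-50) = -150)
(65 + M)*(-106) = (65 - 150)*(-106) = -85*(-106) = 9010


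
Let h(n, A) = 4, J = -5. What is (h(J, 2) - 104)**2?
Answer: 10000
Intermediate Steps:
(h(J, 2) - 104)**2 = (4 - 104)**2 = (-100)**2 = 10000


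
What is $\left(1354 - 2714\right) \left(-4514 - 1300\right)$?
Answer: $7907040$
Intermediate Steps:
$\left(1354 - 2714\right) \left(-4514 - 1300\right) = \left(-1360\right) \left(-5814\right) = 7907040$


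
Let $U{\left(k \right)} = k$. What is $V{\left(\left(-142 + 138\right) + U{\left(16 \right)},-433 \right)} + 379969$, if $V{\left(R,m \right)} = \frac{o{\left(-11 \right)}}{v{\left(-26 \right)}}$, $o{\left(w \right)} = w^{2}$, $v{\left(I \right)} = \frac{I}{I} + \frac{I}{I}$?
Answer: $\frac{760059}{2} \approx 3.8003 \cdot 10^{5}$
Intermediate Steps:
$v{\left(I \right)} = 2$ ($v{\left(I \right)} = 1 + 1 = 2$)
$V{\left(R,m \right)} = \frac{121}{2}$ ($V{\left(R,m \right)} = \frac{\left(-11\right)^{2}}{2} = 121 \cdot \frac{1}{2} = \frac{121}{2}$)
$V{\left(\left(-142 + 138\right) + U{\left(16 \right)},-433 \right)} + 379969 = \frac{121}{2} + 379969 = \frac{760059}{2}$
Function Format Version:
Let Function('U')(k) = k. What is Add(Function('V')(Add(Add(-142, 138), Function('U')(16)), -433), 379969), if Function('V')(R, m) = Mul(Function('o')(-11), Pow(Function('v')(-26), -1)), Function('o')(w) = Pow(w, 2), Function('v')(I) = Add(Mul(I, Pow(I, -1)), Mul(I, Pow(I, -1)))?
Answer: Rational(760059, 2) ≈ 3.8003e+5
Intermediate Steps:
Function('v')(I) = 2 (Function('v')(I) = Add(1, 1) = 2)
Function('V')(R, m) = Rational(121, 2) (Function('V')(R, m) = Mul(Pow(-11, 2), Pow(2, -1)) = Mul(121, Rational(1, 2)) = Rational(121, 2))
Add(Function('V')(Add(Add(-142, 138), Function('U')(16)), -433), 379969) = Add(Rational(121, 2), 379969) = Rational(760059, 2)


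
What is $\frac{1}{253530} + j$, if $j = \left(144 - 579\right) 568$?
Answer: $- \frac{62642192399}{253530} \approx -2.4708 \cdot 10^{5}$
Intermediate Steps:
$j = -247080$ ($j = \left(-435\right) 568 = -247080$)
$\frac{1}{253530} + j = \frac{1}{253530} - 247080 = - \frac{62642192399}{253530}$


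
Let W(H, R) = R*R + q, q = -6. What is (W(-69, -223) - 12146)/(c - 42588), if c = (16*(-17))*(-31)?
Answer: -37577/34156 ≈ -1.1002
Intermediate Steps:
W(H, R) = -6 + R² (W(H, R) = R*R - 6 = R² - 6 = -6 + R²)
c = 8432 (c = -272*(-31) = 8432)
(W(-69, -223) - 12146)/(c - 42588) = ((-6 + (-223)²) - 12146)/(8432 - 42588) = ((-6 + 49729) - 12146)/(-34156) = (49723 - 12146)*(-1/34156) = 37577*(-1/34156) = -37577/34156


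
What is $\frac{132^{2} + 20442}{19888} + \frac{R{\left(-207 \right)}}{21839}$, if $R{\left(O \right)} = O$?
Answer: $\frac{411419379}{217167016} \approx 1.8945$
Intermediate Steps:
$\frac{132^{2} + 20442}{19888} + \frac{R{\left(-207 \right)}}{21839} = \frac{132^{2} + 20442}{19888} - \frac{207}{21839} = \left(17424 + 20442\right) \frac{1}{19888} - \frac{207}{21839} = 37866 \cdot \frac{1}{19888} - \frac{207}{21839} = \frac{18933}{9944} - \frac{207}{21839} = \frac{411419379}{217167016}$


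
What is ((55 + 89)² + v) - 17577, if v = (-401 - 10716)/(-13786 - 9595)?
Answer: 73871696/23381 ≈ 3159.5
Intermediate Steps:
v = 11117/23381 (v = -11117/(-23381) = -11117*(-1/23381) = 11117/23381 ≈ 0.47547)
((55 + 89)² + v) - 17577 = ((55 + 89)² + 11117/23381) - 17577 = (144² + 11117/23381) - 17577 = (20736 + 11117/23381) - 17577 = 484839533/23381 - 17577 = 73871696/23381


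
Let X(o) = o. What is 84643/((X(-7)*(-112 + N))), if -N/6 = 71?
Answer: 84643/3766 ≈ 22.476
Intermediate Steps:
N = -426 (N = -6*71 = -426)
84643/((X(-7)*(-112 + N))) = 84643/((-7*(-112 - 426))) = 84643/((-7*(-538))) = 84643/3766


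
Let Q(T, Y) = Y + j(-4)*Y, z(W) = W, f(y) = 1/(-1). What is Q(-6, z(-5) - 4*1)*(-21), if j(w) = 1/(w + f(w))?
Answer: 756/5 ≈ 151.20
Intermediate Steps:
f(y) = -1
j(w) = 1/(-1 + w) (j(w) = 1/(w - 1) = 1/(-1 + w))
Q(T, Y) = 4*Y/5 (Q(T, Y) = Y + Y/(-1 - 4) = Y + Y/(-5) = Y - Y/5 = 4*Y/5)
Q(-6, z(-5) - 4*1)*(-21) = (4*(-5 - 4*1)/5)*(-21) = (4*(-5 - 4)/5)*(-21) = ((⅘)*(-9))*(-21) = -36/5*(-21) = 756/5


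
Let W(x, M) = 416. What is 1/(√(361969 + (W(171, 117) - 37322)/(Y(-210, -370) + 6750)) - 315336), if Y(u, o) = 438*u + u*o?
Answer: -197873340/62396360403617 - √570117943730/124792720807234 ≈ -3.1773e-6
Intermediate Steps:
Y(u, o) = 438*u + o*u
1/(√(361969 + (W(171, 117) - 37322)/(Y(-210, -370) + 6750)) - 315336) = 1/(√(361969 + (416 - 37322)/(-210*(438 - 370) + 6750)) - 315336) = 1/(√(361969 - 36906/(-210*68 + 6750)) - 315336) = 1/(√(361969 - 36906/(-14280 + 6750)) - 315336) = 1/(√(361969 - 36906/(-7530)) - 315336) = 1/(√(361969 - 36906*(-1/7530)) - 315336) = 1/(√(361969 + 6151/1255) - 315336) = 1/(√(454277246/1255) - 315336) = 1/(√570117943730/1255 - 315336) = 1/(-315336 + √570117943730/1255)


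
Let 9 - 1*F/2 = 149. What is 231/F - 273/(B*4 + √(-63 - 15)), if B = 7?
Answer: 3*(-11*√78 + 3948*I)/(40*(√78 - 28*I)) ≈ -9.6927 + 2.7971*I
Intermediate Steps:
F = -280 (F = 18 - 2*149 = 18 - 298 = -280)
231/F - 273/(B*4 + √(-63 - 15)) = 231/(-280) - 273/(7*4 + √(-63 - 15)) = 231*(-1/280) - 273/(28 + √(-78)) = -33/40 - 273/(28 + I*√78)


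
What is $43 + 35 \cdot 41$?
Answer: $1478$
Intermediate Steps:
$43 + 35 \cdot 41 = 43 + 1435 = 1478$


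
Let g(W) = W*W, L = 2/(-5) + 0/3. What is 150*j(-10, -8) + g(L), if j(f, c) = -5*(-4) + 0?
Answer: 75004/25 ≈ 3000.2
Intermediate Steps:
L = -2/5 (L = 2*(-1/5) + 0*(1/3) = -2/5 + 0 = -2/5 ≈ -0.40000)
j(f, c) = 20 (j(f, c) = 20 + 0 = 20)
g(W) = W**2
150*j(-10, -8) + g(L) = 150*20 + (-2/5)**2 = 3000 + 4/25 = 75004/25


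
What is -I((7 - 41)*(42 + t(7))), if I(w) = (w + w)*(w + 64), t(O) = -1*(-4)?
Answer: -4692000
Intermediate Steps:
t(O) = 4
I(w) = 2*w*(64 + w) (I(w) = (2*w)*(64 + w) = 2*w*(64 + w))
-I((7 - 41)*(42 + t(7))) = -2*(7 - 41)*(42 + 4)*(64 + (7 - 41)*(42 + 4)) = -2*(-34*46)*(64 - 34*46) = -2*(-1564)*(64 - 1564) = -2*(-1564)*(-1500) = -1*4692000 = -4692000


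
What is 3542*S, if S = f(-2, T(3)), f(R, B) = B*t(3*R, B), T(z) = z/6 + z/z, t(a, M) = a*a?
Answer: 191268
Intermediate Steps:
t(a, M) = a**2
T(z) = 1 + z/6 (T(z) = z*(1/6) + 1 = z/6 + 1 = 1 + z/6)
f(R, B) = 9*B*R**2 (f(R, B) = B*(3*R)**2 = B*(9*R**2) = 9*B*R**2)
S = 54 (S = 9*(1 + (1/6)*3)*(-2)**2 = 9*(1 + 1/2)*4 = 9*(3/2)*4 = 54)
3542*S = 3542*54 = 191268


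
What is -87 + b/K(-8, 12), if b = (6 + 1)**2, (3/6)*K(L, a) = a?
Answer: -2039/24 ≈ -84.958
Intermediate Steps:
K(L, a) = 2*a
b = 49 (b = 7**2 = 49)
-87 + b/K(-8, 12) = -87 + 49/(2*12) = -87 + 49/24 = -2039/24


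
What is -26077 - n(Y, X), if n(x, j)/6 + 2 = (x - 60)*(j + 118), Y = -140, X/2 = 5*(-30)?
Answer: -244465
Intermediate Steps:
X = -300 (X = 2*(5*(-30)) = 2*(-150) = -300)
n(x, j) = -12 + 6*(-60 + x)*(118 + j) (n(x, j) = -12 + 6*((x - 60)*(j + 118)) = -12 + 6*((-60 + x)*(118 + j)) = -12 + 6*(-60 + x)*(118 + j))
-26077 - n(Y, X) = -26077 - (-42492 - 360*(-300) + 708*(-140) + 6*(-300)*(-140)) = -26077 - (-42492 + 108000 - 99120 + 252000) = -26077 - 1*218388 = -26077 - 218388 = -244465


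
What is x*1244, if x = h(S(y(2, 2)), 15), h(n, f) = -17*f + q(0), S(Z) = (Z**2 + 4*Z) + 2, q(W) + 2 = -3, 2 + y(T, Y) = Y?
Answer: -323440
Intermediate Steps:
y(T, Y) = -2 + Y
q(W) = -5 (q(W) = -2 - 3 = -5)
S(Z) = 2 + Z**2 + 4*Z
h(n, f) = -5 - 17*f (h(n, f) = -17*f - 5 = -5 - 17*f)
x = -260 (x = -5 - 17*15 = -5 - 255 = -260)
x*1244 = -260*1244 = -323440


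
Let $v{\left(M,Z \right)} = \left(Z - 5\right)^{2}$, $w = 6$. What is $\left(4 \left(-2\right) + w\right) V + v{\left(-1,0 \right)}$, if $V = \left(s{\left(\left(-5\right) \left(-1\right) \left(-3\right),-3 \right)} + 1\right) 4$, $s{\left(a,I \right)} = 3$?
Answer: $-7$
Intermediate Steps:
$V = 16$ ($V = \left(3 + 1\right) 4 = 4 \cdot 4 = 16$)
$v{\left(M,Z \right)} = \left(-5 + Z\right)^{2}$
$\left(4 \left(-2\right) + w\right) V + v{\left(-1,0 \right)} = \left(4 \left(-2\right) + 6\right) 16 + \left(-5 + 0\right)^{2} = \left(-8 + 6\right) 16 + \left(-5\right)^{2} = \left(-2\right) 16 + 25 = -32 + 25 = -7$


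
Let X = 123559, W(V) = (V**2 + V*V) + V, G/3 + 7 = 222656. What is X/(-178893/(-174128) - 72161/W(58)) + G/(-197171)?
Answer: -14397406468547255241/1119071881606705 ≈ -12865.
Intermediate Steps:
G = 667947 (G = -21 + 3*222656 = -21 + 667968 = 667947)
W(V) = V + 2*V**2 (W(V) = (V**2 + V**2) + V = 2*V**2 + V = V + 2*V**2)
X/(-178893/(-174128) - 72161/W(58)) + G/(-197171) = 123559/(-178893/(-174128) - 72161*1/(58*(1 + 2*58))) + 667947/(-197171) = 123559/(-178893*(-1/174128) - 72161*1/(58*(1 + 116))) + 667947*(-1/197171) = 123559/(178893/174128 - 72161/(58*117)) - 667947/197171 = 123559/(178893/174128 - 72161/6786) - 667947/197171 = 123559/(-5675641355/590816304) - 667947/197171 = 123559*(-590816304/5675641355) - 667947/197171 = -73000671705936/5675641355 - 667947/197171 = -14397406468547255241/1119071881606705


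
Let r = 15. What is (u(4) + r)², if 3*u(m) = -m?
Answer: 1681/9 ≈ 186.78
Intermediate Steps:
u(m) = -m/3 (u(m) = (-m)/3 = -m/3)
(u(4) + r)² = (-⅓*4 + 15)² = (-4/3 + 15)² = (41/3)² = 1681/9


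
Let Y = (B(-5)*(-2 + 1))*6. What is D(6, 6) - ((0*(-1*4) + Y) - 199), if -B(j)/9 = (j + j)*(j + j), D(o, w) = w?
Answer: -5195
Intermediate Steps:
B(j) = -36*j² (B(j) = -9*(j + j)*(j + j) = -9*2*j*2*j = -36*j²)
Y = 5400 (Y = ((-36*(-5)²)*(-2 + 1))*6 = (-36*25*(-1))*6 = -900*(-1)*6 = 900*6 = 5400)
D(6, 6) - ((0*(-1*4) + Y) - 199) = 6 - ((0*(-1*4) + 5400) - 199) = 6 - ((0*(-4) + 5400) - 199) = 6 - ((0 + 5400) - 199) = 6 - (5400 - 199) = 6 - 1*5201 = 6 - 5201 = -5195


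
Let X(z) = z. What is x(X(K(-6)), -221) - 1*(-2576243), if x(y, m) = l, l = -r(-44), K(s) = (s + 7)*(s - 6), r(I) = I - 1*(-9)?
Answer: 2576278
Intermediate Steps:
r(I) = 9 + I (r(I) = I + 9 = 9 + I)
K(s) = (-6 + s)*(7 + s) (K(s) = (7 + s)*(-6 + s) = (-6 + s)*(7 + s))
l = 35 (l = -(9 - 44) = -1*(-35) = 35)
x(y, m) = 35
x(X(K(-6)), -221) - 1*(-2576243) = 35 - 1*(-2576243) = 35 + 2576243 = 2576278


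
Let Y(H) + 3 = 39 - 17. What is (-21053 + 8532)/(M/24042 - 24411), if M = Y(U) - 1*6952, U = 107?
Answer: 100343294/195632065 ≈ 0.51292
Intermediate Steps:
Y(H) = 19 (Y(H) = -3 + (39 - 17) = -3 + 22 = 19)
M = -6933 (M = 19 - 1*6952 = 19 - 6952 = -6933)
(-21053 + 8532)/(M/24042 - 24411) = (-21053 + 8532)/(-6933/24042 - 24411) = -12521/(-6933*1/24042 - 24411) = -12521/(-2311/8014 - 24411) = -12521/(-195632065/8014) = -12521*(-8014/195632065) = 100343294/195632065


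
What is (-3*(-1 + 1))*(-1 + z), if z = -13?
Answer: 0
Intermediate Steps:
(-3*(-1 + 1))*(-1 + z) = (-3*(-1 + 1))*(-1 - 13) = -3*0*(-14) = 0*(-14) = 0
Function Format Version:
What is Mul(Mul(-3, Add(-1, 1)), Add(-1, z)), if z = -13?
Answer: 0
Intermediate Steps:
Mul(Mul(-3, Add(-1, 1)), Add(-1, z)) = Mul(Mul(-3, Add(-1, 1)), Add(-1, -13)) = Mul(Mul(-3, 0), -14) = Mul(0, -14) = 0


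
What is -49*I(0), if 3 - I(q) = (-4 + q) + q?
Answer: -343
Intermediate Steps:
I(q) = 7 - 2*q (I(q) = 3 - ((-4 + q) + q) = 3 - (-4 + 2*q) = 3 + (4 - 2*q) = 7 - 2*q)
-49*I(0) = -49*(7 - 2*0) = -49*(7 + 0) = -49*7 = -343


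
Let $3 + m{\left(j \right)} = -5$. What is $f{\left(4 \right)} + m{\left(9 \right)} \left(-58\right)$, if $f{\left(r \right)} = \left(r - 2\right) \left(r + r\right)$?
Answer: $480$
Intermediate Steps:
$m{\left(j \right)} = -8$ ($m{\left(j \right)} = -3 - 5 = -8$)
$f{\left(r \right)} = 2 r \left(-2 + r\right)$ ($f{\left(r \right)} = \left(-2 + r\right) 2 r = 2 r \left(-2 + r\right)$)
$f{\left(4 \right)} + m{\left(9 \right)} \left(-58\right) = 2 \cdot 4 \left(-2 + 4\right) - -464 = 2 \cdot 4 \cdot 2 + 464 = 16 + 464 = 480$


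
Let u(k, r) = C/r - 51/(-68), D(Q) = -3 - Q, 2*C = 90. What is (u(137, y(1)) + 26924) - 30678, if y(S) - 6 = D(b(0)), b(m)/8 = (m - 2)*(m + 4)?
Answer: -1005691/268 ≈ -3752.6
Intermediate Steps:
C = 45 (C = (½)*90 = 45)
b(m) = 8*(-2 + m)*(4 + m) (b(m) = 8*((m - 2)*(m + 4)) = 8*((-2 + m)*(4 + m)) = 8*(-2 + m)*(4 + m))
y(S) = 67 (y(S) = 6 + (-3 - (-64 + 8*0² + 16*0)) = 6 + (-3 - (-64 + 8*0 + 0)) = 6 + (-3 - (-64 + 0 + 0)) = 6 + (-3 - 1*(-64)) = 6 + (-3 + 64) = 6 + 61 = 67)
u(k, r) = ¾ + 45/r (u(k, r) = 45/r - 51/(-68) = 45/r - 51*(-1/68) = 45/r + ¾ = ¾ + 45/r)
(u(137, y(1)) + 26924) - 30678 = ((¾ + 45/67) + 26924) - 30678 = (381/268 + 26924) - 30678 = 7216013/268 - 30678 = -1005691/268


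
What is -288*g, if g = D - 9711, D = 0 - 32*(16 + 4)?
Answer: 2981088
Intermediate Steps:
D = -640 (D = 0 - 32*20 = 0 - 640 = -640)
g = -10351 (g = -640 - 9711 = -10351)
-288*g = -288*(-10351) = 2981088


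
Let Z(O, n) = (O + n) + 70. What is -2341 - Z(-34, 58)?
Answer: -2435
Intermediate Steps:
Z(O, n) = 70 + O + n
-2341 - Z(-34, 58) = -2341 - (70 - 34 + 58) = -2341 - 1*94 = -2341 - 94 = -2435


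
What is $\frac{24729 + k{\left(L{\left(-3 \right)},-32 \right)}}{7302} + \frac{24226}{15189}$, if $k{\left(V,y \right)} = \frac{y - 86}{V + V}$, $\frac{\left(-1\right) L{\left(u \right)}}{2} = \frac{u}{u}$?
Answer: $\frac{122878913}{24646684} \approx 4.9856$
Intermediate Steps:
$L{\left(u \right)} = -2$ ($L{\left(u \right)} = - 2 \frac{u}{u} = \left(-2\right) 1 = -2$)
$k{\left(V,y \right)} = \frac{-86 + y}{2 V}$
$\frac{24729 + k{\left(L{\left(-3 \right)},-32 \right)}}{7302} + \frac{24226}{15189} = \frac{24729 + \frac{-86 - 32}{2 \left(-2\right)}}{7302} + \frac{24226}{15189} = \left(24729 + \frac{1}{2} \left(- \frac{1}{2}\right) \left(-118\right)\right) \frac{1}{7302} + 24226 \cdot \frac{1}{15189} = \left(24729 + \frac{59}{2}\right) \frac{1}{7302} + \frac{24226}{15189} = \frac{49517}{2} \cdot \frac{1}{7302} + \frac{24226}{15189} = \frac{49517}{14604} + \frac{24226}{15189} = \frac{122878913}{24646684}$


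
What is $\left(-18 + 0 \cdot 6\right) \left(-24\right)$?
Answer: $432$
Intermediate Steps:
$\left(-18 + 0 \cdot 6\right) \left(-24\right) = \left(-18 + 0\right) \left(-24\right) = \left(-18\right) \left(-24\right) = 432$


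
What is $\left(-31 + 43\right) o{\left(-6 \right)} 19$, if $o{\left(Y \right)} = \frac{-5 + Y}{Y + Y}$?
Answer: $209$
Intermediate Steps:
$o{\left(Y \right)} = \frac{-5 + Y}{2 Y}$
$\left(-31 + 43\right) o{\left(-6 \right)} 19 = \left(-31 + 43\right) \frac{-5 - 6}{2 \left(-6\right)} 19 = 12 \cdot \frac{1}{2} \left(- \frac{1}{6}\right) \left(-11\right) 19 = 12 \cdot \frac{11}{12} \cdot 19 = 11 \cdot 19 = 209$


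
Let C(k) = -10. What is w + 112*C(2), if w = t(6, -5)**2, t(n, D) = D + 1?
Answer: -1104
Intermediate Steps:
t(n, D) = 1 + D
w = 16 (w = (1 - 5)**2 = (-4)**2 = 16)
w + 112*C(2) = 16 + 112*(-10) = 16 - 1120 = -1104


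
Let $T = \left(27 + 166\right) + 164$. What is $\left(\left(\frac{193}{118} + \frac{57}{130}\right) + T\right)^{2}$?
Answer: $\frac{1896263948401}{14707225} \approx 1.2893 \cdot 10^{5}$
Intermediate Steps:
$T = 357$ ($T = 193 + 164 = 357$)
$\left(\left(\frac{193}{118} + \frac{57}{130}\right) + T\right)^{2} = \left(\left(\frac{193}{118} + \frac{57}{130}\right) + 357\right)^{2} = \left(\frac{7954}{3835} + 357\right)^{2} = \left(\frac{1377049}{3835}\right)^{2} = \frac{1896263948401}{14707225}$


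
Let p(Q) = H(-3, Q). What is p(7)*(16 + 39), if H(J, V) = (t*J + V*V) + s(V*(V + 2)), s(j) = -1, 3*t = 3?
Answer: 2475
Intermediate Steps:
t = 1 (t = (⅓)*3 = 1)
H(J, V) = -1 + J + V² (H(J, V) = (1*J + V*V) - 1 = (J + V²) - 1 = -1 + J + V²)
p(Q) = -4 + Q² (p(Q) = -1 - 3 + Q² = -4 + Q²)
p(7)*(16 + 39) = (-4 + 7²)*(16 + 39) = (-4 + 49)*55 = 45*55 = 2475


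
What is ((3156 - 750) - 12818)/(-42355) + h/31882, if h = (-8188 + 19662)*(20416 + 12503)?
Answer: 7999174691257/675181055 ≈ 11847.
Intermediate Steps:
h = 377712606 (h = 11474*32919 = 377712606)
((3156 - 750) - 12818)/(-42355) + h/31882 = ((3156 - 750) - 12818)/(-42355) + 377712606/31882 = (2406 - 12818)*(-1/42355) + 377712606*(1/31882) = -10412*(-1/42355) + 188856303/15941 = 10412/42355 + 188856303/15941 = 7999174691257/675181055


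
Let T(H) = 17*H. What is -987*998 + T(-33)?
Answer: -985587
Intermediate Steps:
-987*998 + T(-33) = -987*998 + 17*(-33) = -985026 - 561 = -985587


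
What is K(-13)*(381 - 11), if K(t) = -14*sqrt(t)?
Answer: -5180*I*sqrt(13) ≈ -18677.0*I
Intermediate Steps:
K(-13)*(381 - 11) = (-14*I*sqrt(13))*(381 - 11) = -14*I*sqrt(13)*370 = -5180*I*sqrt(13)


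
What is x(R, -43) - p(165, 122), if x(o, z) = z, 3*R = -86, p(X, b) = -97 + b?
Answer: -68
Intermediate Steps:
R = -86/3 (R = (⅓)*(-86) = -86/3 ≈ -28.667)
x(R, -43) - p(165, 122) = -43 - (-97 + 122) = -43 - 1*25 = -43 - 25 = -68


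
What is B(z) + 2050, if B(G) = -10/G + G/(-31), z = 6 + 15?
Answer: 1333799/651 ≈ 2048.8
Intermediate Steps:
z = 21
B(G) = -10/G - G/31 (B(G) = -10/G + G*(-1/31) = -10/G - G/31)
B(z) + 2050 = (-10/21 - 1/31*21) + 2050 = (-10*1/21 - 21/31) + 2050 = (-10/21 - 21/31) + 2050 = -751/651 + 2050 = 1333799/651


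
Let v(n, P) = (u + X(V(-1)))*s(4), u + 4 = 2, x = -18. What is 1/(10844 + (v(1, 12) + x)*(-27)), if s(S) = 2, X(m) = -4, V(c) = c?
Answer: 1/11654 ≈ 8.5807e-5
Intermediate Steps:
u = -2 (u = -4 + 2 = -2)
v(n, P) = -12 (v(n, P) = (-2 - 4)*2 = -6*2 = -12)
1/(10844 + (v(1, 12) + x)*(-27)) = 1/(10844 + (-12 - 18)*(-27)) = 1/(10844 - 30*(-27)) = 1/(10844 + 810) = 1/11654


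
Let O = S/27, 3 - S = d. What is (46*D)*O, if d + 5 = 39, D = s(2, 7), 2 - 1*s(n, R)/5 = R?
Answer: 35650/27 ≈ 1320.4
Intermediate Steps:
s(n, R) = 10 - 5*R
D = -25 (D = 10 - 5*7 = 10 - 35 = -25)
d = 34 (d = -5 + 39 = 34)
S = -31 (S = 3 - 1*34 = 3 - 34 = -31)
O = -31/27 ≈ -1.1481
(46*D)*O = (46*(-25))*(-31/27) = -1150*(-31/27) = 35650/27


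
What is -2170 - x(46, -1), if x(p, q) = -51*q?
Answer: -2221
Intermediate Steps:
-2170 - x(46, -1) = -2170 - (-51)*(-1) = -2170 - 1*51 = -2170 - 51 = -2221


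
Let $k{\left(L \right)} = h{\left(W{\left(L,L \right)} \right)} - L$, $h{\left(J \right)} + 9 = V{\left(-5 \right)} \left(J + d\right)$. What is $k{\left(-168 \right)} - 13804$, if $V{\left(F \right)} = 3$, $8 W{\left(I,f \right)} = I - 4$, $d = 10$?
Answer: $- \frac{27359}{2} \approx -13680.0$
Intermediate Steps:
$W{\left(I,f \right)} = - \frac{1}{2} + \frac{I}{8}$ ($W{\left(I,f \right)} = \frac{I - 4}{8} = \frac{-4 + I}{8} = - \frac{1}{2} + \frac{I}{8}$)
$h{\left(J \right)} = 21 + 3 J$ ($h{\left(J \right)} = -9 + 3 \left(J + 10\right) = -9 + 3 \left(10 + J\right) = -9 + \left(30 + 3 J\right) = 21 + 3 J$)
$k{\left(L \right)} = \frac{39}{2} - \frac{5 L}{8}$ ($k{\left(L \right)} = \left(21 + 3 \left(- \frac{1}{2} + \frac{L}{8}\right)\right) - L = \left(21 + \left(- \frac{3}{2} + \frac{3 L}{8}\right)\right) - L = \left(\frac{39}{2} + \frac{3 L}{8}\right) - L = \frac{39}{2} - \frac{5 L}{8}$)
$k{\left(-168 \right)} - 13804 = \left(\frac{39}{2} - -105\right) - 13804 = \left(\frac{39}{2} + 105\right) - 13804 = \frac{249}{2} - 13804 = - \frac{27359}{2}$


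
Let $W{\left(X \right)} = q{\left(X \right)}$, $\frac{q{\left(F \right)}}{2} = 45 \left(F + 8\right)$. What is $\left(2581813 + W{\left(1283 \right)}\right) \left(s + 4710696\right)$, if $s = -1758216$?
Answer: $7965799897440$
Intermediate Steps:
$q{\left(F \right)} = 720 + 90 F$ ($q{\left(F \right)} = 2 \cdot 45 \left(F + 8\right) = 2 \cdot 45 \left(8 + F\right) = 2 \left(360 + 45 F\right) = 720 + 90 F$)
$W{\left(X \right)} = 720 + 90 X$
$\left(2581813 + W{\left(1283 \right)}\right) \left(s + 4710696\right) = \left(2581813 + \left(720 + 90 \cdot 1283\right)\right) \left(-1758216 + 4710696\right) = \left(2581813 + \left(720 + 115470\right)\right) 2952480 = \left(2581813 + 116190\right) 2952480 = 2698003 \cdot 2952480 = 7965799897440$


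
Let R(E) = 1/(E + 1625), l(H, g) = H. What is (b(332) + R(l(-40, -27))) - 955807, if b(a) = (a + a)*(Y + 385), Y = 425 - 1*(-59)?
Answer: -600383734/1585 ≈ -3.7879e+5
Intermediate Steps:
Y = 484 (Y = 425 + 59 = 484)
b(a) = 1738*a (b(a) = (a + a)*(484 + 385) = (2*a)*869 = 1738*a)
R(E) = 1/(1625 + E)
(b(332) + R(l(-40, -27))) - 955807 = (1738*332 + 1/(1625 - 40)) - 955807 = (577016 + 1/1585) - 955807 = 914570361/1585 - 955807 = -600383734/1585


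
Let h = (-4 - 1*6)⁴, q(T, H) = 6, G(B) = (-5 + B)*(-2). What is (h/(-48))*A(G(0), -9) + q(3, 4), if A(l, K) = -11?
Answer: 6893/3 ≈ 2297.7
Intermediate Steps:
G(B) = 10 - 2*B
h = 10000 (h = (-4 - 6)⁴ = (-10)⁴ = 10000)
(h/(-48))*A(G(0), -9) + q(3, 4) = (10000/(-48))*(-11) + 6 = (10000*(-1/48))*(-11) + 6 = -625/3*(-11) + 6 = 6875/3 + 6 = 6893/3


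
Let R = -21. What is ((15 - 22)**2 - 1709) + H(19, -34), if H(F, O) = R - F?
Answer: -1700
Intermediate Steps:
H(F, O) = -21 - F
((15 - 22)**2 - 1709) + H(19, -34) = ((15 - 22)**2 - 1709) + (-21 - 1*19) = ((-7)**2 - 1709) + (-21 - 19) = (49 - 1709) - 40 = -1660 - 40 = -1700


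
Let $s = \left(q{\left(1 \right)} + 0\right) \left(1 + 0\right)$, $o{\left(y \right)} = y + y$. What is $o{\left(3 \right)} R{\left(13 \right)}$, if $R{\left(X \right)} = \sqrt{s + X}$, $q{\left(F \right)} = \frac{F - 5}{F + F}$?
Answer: $6 \sqrt{11} \approx 19.9$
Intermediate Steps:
$q{\left(F \right)} = \frac{-5 + F}{2 F}$
$o{\left(y \right)} = 2 y$
$s = -2$ ($s = \left(\frac{-5 + 1}{2 \cdot 1} + 0\right) \left(1 + 0\right) = \left(\frac{1}{2} \cdot 1 \left(-4\right) + 0\right) 1 = \left(-2 + 0\right) 1 = \left(-2\right) 1 = -2$)
$R{\left(X \right)} = \sqrt{-2 + X}$
$o{\left(3 \right)} R{\left(13 \right)} = 2 \cdot 3 \sqrt{-2 + 13} = 6 \sqrt{11}$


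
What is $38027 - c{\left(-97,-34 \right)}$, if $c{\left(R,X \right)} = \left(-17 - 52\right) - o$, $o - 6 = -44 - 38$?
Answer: $38020$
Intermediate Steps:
$o = -76$ ($o = 6 - 82 = -76$)
$c{\left(R,X \right)} = 7$ ($c{\left(R,X \right)} = \left(-17 - 52\right) - -76 = -69 + 76 = 7$)
$38027 - c{\left(-97,-34 \right)} = 38027 - 7 = 38020$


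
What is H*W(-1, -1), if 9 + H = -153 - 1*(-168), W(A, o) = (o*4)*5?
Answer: -120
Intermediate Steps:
W(A, o) = 20*o (W(A, o) = (4*o)*5 = 20*o)
H = 6 (H = -9 + (-153 - 1*(-168)) = -9 + (-153 + 168) = -9 + 15 = 6)
H*W(-1, -1) = 6*(20*(-1)) = 6*(-20) = -120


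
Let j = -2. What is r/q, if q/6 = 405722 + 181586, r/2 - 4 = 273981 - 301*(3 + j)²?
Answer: 22807/146827 ≈ 0.15533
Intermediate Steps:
r = 547368 (r = 8 + 2*(273981 - 301*(3 - 2)²) = 8 + 2*(273981 - 301*1²) = 8 + 2*(273981 - 301) = 8 + 2*273680 = 8 + 547360 = 547368)
q = 3523848 (q = 6*(405722 + 181586) = 6*587308 = 3523848)
r/q = 547368/3523848 = 547368*(1/3523848) = 22807/146827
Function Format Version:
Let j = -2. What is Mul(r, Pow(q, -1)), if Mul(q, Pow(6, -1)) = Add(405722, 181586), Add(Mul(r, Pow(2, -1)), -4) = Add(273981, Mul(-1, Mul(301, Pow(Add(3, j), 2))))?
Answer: Rational(22807, 146827) ≈ 0.15533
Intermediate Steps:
r = 547368 (r = Add(8, Mul(2, Add(273981, Mul(-1, Mul(301, Pow(Add(3, -2), 2)))))) = Add(8, Mul(2, Add(273981, Mul(-1, Mul(301, Pow(1, 2)))))) = Add(8, Mul(2, Add(273981, Mul(-1, Mul(301, 1))))) = Add(8, Mul(2, Add(273981, Mul(-1, 301)))) = Add(8, Mul(2, Add(273981, -301))) = Add(8, Mul(2, 273680)) = Add(8, 547360) = 547368)
q = 3523848 (q = Mul(6, Add(405722, 181586)) = Mul(6, 587308) = 3523848)
Mul(r, Pow(q, -1)) = Mul(547368, Pow(3523848, -1)) = Mul(547368, Rational(1, 3523848)) = Rational(22807, 146827)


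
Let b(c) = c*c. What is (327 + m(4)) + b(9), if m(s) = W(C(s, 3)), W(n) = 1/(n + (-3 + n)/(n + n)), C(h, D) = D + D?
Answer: 10204/25 ≈ 408.16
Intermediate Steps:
C(h, D) = 2*D
W(n) = 1/(n + (-3 + n)/(2*n)) (W(n) = 1/(n + (-3 + n)/((2*n))) = 1/(n + (-3 + n)*(1/(2*n))) = 1/(n + (-3 + n)/(2*n)))
m(s) = 4/25 (m(s) = 2*(2*3)/(-3 + 2*3 + 2*(2*3)**2) = 2*6/(-3 + 6 + 2*6**2) = 2*6/(-3 + 6 + 2*36) = 2*6/(-3 + 6 + 72) = 2*6/75 = 2*6*(1/75) = 4/25)
b(c) = c**2
(327 + m(4)) + b(9) = (327 + 4/25) + 9**2 = 8179/25 + 81 = 10204/25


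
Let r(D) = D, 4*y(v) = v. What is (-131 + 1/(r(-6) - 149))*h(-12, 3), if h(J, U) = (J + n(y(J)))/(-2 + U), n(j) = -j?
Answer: 182754/155 ≈ 1179.1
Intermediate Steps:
y(v) = v/4
h(J, U) = 3*J/(4*(-2 + U)) (h(J, U) = (J - J/4)/(-2 + U) = (3*J/4)/(-2 + U) = 3*J/(4*(-2 + U)))
(-131 + 1/(r(-6) - 149))*h(-12, 3) = (-131 + 1/(-6 - 149))*((3/4)*(-12)/(-2 + 3)) = (-131 + 1/(-155))*((3/4)*(-12)/1) = (-131 - 1/155)*((3/4)*(-12)*1) = -20306/155*(-9) = 182754/155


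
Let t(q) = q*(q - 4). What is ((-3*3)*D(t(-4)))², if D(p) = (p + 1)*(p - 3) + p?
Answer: 79227801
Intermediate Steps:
t(q) = q*(-4 + q)
D(p) = p + (1 + p)*(-3 + p) (D(p) = (1 + p)*(-3 + p) + p = p + (1 + p)*(-3 + p))
((-3*3)*D(t(-4)))² = ((-3*3)*(-3 + (-4*(-4 - 4))² - (-4)*(-4 - 4)))² = (-9*(-3 + (-4*(-8))² - (-4)*(-8)))² = (-9*(-3 + 32² - 1*32))² = (-9*(-3 + 1024 - 32))² = (-9*989)² = (-8901)² = 79227801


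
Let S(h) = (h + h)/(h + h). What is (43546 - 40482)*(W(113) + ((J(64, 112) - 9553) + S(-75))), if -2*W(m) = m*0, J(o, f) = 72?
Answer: -29046720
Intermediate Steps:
S(h) = 1 (S(h) = (2*h)/((2*h)) = (2*h)*(1/(2*h)) = 1)
W(m) = 0 (W(m) = -m*0/2 = -1/2*0 = 0)
(43546 - 40482)*(W(113) + ((J(64, 112) - 9553) + S(-75))) = (43546 - 40482)*(0 + ((72 - 9553) + 1)) = 3064*(0 + (-9481 + 1)) = 3064*(0 - 9480) = 3064*(-9480) = -29046720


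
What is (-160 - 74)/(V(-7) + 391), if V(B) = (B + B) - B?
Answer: -39/64 ≈ -0.60938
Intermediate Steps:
V(B) = B (V(B) = 2*B - B = B)
(-160 - 74)/(V(-7) + 391) = (-160 - 74)/(-7 + 391) = -234/384 = -234*1/384 = -39/64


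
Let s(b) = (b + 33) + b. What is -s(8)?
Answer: -49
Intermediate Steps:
s(b) = 33 + 2*b (s(b) = (33 + b) + b = 33 + 2*b)
-s(8) = -(33 + 2*8) = -(33 + 16) = -1*49 = -49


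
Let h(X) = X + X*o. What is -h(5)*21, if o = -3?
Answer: 210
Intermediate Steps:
h(X) = -2*X (h(X) = X + X*(-3) = X - 3*X = -2*X)
-h(5)*21 = -(-2)*5*21 = -1*(-10)*21 = 10*21 = 210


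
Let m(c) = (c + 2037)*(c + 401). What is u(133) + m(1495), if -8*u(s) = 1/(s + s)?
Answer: 14250518015/2128 ≈ 6.6967e+6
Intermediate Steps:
u(s) = -1/(16*s) (u(s) = -1/(8*(s + s)) = -1/(2*s)/8 = -1/(16*s))
m(c) = (401 + c)*(2037 + c) (m(c) = (2037 + c)*(401 + c) = (401 + c)*(2037 + c))
u(133) + m(1495) = -1/16/133 + (816837 + 1495**2 + 2438*1495) = -1/16*1/133 + (816837 + 2235025 + 3644810) = -1/2128 + 6696672 = 14250518015/2128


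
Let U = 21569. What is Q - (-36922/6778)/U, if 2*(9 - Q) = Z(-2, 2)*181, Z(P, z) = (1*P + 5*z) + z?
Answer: -65495199075/73097341 ≈ -896.00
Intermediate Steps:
Z(P, z) = P + 6*z (Z(P, z) = (P + 5*z) + z = P + 6*z)
Q = -896 (Q = 9 - (-2 + 6*2)*181/2 = 9 - (-2 + 12)*181/2 = 9 - 5*181 = 9 - ½*1810 = 9 - 905 = -896)
Q - (-36922/6778)/U = -896 - (-36922/6778)/21569 = -896 - (-36922*1/6778)/21569 = -896 - (-18461)/(3389*21569) = -896 - 1*(-18461/73097341) = -896 + 18461/73097341 = -65495199075/73097341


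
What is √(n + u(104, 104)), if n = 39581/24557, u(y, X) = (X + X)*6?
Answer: √753573709369/24557 ≈ 35.350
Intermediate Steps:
u(y, X) = 12*X (u(y, X) = (2*X)*6 = 12*X)
n = 39581/24557 (n = 39581*(1/24557) = 39581/24557 ≈ 1.6118)
√(n + u(104, 104)) = √(39581/24557 + 12*104) = √(39581/24557 + 1248) = √(30686717/24557) = √753573709369/24557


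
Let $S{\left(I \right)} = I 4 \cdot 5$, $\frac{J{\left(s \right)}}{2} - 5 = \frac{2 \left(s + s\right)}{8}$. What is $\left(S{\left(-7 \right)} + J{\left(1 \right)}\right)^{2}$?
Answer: $16641$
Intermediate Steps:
$J{\left(s \right)} = 10 + s$ ($J{\left(s \right)} = 10 + 2 \frac{2 \left(s + s\right)}{8} = 10 + 2 \cdot 2 \cdot 2 s \frac{1}{8} = 10 + 2 \cdot 4 s \frac{1}{8} = 10 + 2 \frac{s}{2} = 10 + s$)
$S{\left(I \right)} = 20 I$ ($S{\left(I \right)} = 4 I 5 = 20 I$)
$\left(S{\left(-7 \right)} + J{\left(1 \right)}\right)^{2} = \left(20 \left(-7\right) + \left(10 + 1\right)\right)^{2} = \left(-140 + 11\right)^{2} = \left(-129\right)^{2} = 16641$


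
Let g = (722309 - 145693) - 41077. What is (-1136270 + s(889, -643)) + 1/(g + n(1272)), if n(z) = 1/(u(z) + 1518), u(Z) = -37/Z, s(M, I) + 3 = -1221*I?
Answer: -363127443593768551/1034050299273 ≈ -3.5117e+5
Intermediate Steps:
s(M, I) = -3 - 1221*I
n(z) = 1/(1518 - 37/z) (n(z) = 1/(-37/z + 1518) = 1/(1518 - 37/z))
g = 535539 (g = 576616 - 41077 = 535539)
(-1136270 + s(889, -643)) + 1/(g + n(1272)) = (-1136270 + (-3 - 1221*(-643))) + 1/(535539 + 1272/(-37 + 1518*1272)) = (-1136270 + (-3 + 785103)) + 1/(535539 + 1272/(-37 + 1930896)) = (-1136270 + 785100) + 1/(535539 + 1272/1930859) = -351170 + 1/(535539 + 1272*(1/1930859)) = -351170 + 1/(535539 + 1272/1930859) = -351170 + 1/(1034050299273/1930859) = -351170 + 1930859/1034050299273 = -363127443593768551/1034050299273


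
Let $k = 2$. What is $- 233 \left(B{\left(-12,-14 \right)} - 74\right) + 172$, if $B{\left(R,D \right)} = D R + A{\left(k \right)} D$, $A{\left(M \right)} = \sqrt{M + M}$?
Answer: $-15206$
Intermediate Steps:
$A{\left(M \right)} = \sqrt{2} \sqrt{M}$ ($A{\left(M \right)} = \sqrt{2 M} = \sqrt{2} \sqrt{M}$)
$B{\left(R,D \right)} = 2 D + D R$ ($B{\left(R,D \right)} = D R + \sqrt{2} \sqrt{2} D = D R + 2 D = 2 D + D R$)
$- 233 \left(B{\left(-12,-14 \right)} - 74\right) + 172 = - 233 \left(- 14 \left(2 - 12\right) - 74\right) + 172 = - 233 \left(\left(-14\right) \left(-10\right) - 74\right) + 172 = - 233 \left(140 - 74\right) + 172 = \left(-233\right) 66 + 172 = -15378 + 172 = -15206$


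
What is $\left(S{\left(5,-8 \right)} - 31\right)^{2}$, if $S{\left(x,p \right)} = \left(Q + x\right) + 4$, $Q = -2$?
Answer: $576$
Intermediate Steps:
$S{\left(x,p \right)} = 2 + x$ ($S{\left(x,p \right)} = \left(-2 + x\right) + 4 = 2 + x$)
$\left(S{\left(5,-8 \right)} - 31\right)^{2} = \left(\left(2 + 5\right) - 31\right)^{2} = \left(7 - 31\right)^{2} = \left(-24\right)^{2} = 576$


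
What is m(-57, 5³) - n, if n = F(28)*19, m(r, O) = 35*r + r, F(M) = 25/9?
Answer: -18943/9 ≈ -2104.8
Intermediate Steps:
F(M) = 25/9 (F(M) = 25*(⅑) = 25/9)
m(r, O) = 36*r
n = 475/9 (n = (25/9)*19 = 475/9 ≈ 52.778)
m(-57, 5³) - n = 36*(-57) - 1*475/9 = -2052 - 475/9 = -18943/9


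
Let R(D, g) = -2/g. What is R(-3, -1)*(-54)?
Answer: -108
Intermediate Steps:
R(-3, -1)*(-54) = -2/(-1)*(-54) = -2*(-1)*(-54) = 2*(-54) = -108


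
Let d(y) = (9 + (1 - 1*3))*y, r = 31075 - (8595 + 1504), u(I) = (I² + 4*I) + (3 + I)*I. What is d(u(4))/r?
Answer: 35/1748 ≈ 0.020023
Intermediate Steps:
u(I) = I² + 4*I + I*(3 + I) (u(I) = (I² + 4*I) + I*(3 + I) = I² + 4*I + I*(3 + I))
r = 20976 (r = 31075 - 1*10099 = 31075 - 10099 = 20976)
d(y) = 7*y (d(y) = (9 + (1 - 3))*y = (9 - 2)*y = 7*y)
d(u(4))/r = (7*(4*(7 + 2*4)))/20976 = (7*(4*(7 + 8)))*(1/20976) = (7*(4*15))*(1/20976) = (7*60)*(1/20976) = 420*(1/20976) = 35/1748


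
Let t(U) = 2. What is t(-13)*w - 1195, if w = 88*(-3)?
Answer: -1723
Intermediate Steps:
w = -264
t(-13)*w - 1195 = 2*(-264) - 1195 = -528 - 1195 = -1723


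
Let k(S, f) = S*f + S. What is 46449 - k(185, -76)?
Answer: 60324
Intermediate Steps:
k(S, f) = S + S*f
46449 - k(185, -76) = 46449 - 185*(1 - 76) = 46449 - 185*(-75) = 46449 - 1*(-13875) = 46449 + 13875 = 60324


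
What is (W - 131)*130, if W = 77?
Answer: -7020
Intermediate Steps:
(W - 131)*130 = (77 - 131)*130 = -54*130 = -7020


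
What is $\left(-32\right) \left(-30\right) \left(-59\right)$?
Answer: $-56640$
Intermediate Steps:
$\left(-32\right) \left(-30\right) \left(-59\right) = 960 \left(-59\right) = -56640$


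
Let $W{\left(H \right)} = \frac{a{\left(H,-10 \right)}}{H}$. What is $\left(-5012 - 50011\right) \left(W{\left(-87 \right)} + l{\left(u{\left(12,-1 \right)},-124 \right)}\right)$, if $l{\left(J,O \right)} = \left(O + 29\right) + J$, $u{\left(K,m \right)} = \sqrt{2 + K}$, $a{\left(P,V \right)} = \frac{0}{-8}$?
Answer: $5227185 - 55023 \sqrt{14} \approx 5.0213 \cdot 10^{6}$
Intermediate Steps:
$a{\left(P,V \right)} = 0$ ($a{\left(P,V \right)} = 0 \left(- \frac{1}{8}\right) = 0$)
$W{\left(H \right)} = 0$ ($W{\left(H \right)} = \frac{0}{H} = 0$)
$l{\left(J,O \right)} = 29 + J + O$ ($l{\left(J,O \right)} = \left(29 + O\right) + J = 29 + J + O$)
$\left(-5012 - 50011\right) \left(W{\left(-87 \right)} + l{\left(u{\left(12,-1 \right)},-124 \right)}\right) = \left(-5012 - 50011\right) \left(0 + \left(29 + \sqrt{2 + 12} - 124\right)\right) = - 55023 \left(0 + \left(29 + \sqrt{14} - 124\right)\right) = - 55023 \left(0 - \left(95 - \sqrt{14}\right)\right) = - 55023 \left(-95 + \sqrt{14}\right) = 5227185 - 55023 \sqrt{14}$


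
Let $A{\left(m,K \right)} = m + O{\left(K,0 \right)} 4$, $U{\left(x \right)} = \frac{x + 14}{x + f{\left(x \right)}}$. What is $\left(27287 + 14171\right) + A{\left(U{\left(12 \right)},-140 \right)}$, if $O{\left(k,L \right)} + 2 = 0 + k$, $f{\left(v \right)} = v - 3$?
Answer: $\frac{858716}{21} \approx 40891.0$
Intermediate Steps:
$f{\left(v \right)} = -3 + v$
$O{\left(k,L \right)} = -2 + k$ ($O{\left(k,L \right)} = -2 + \left(0 + k\right) = -2 + k$)
$U{\left(x \right)} = \frac{14 + x}{-3 + 2 x}$ ($U{\left(x \right)} = \frac{x + 14}{x + \left(-3 + x\right)} = \frac{14 + x}{-3 + 2 x}$)
$A{\left(m,K \right)} = -8 + m + 4 K$ ($A{\left(m,K \right)} = m + \left(-2 + K\right) 4 = m + \left(-8 + 4 K\right) = -8 + m + 4 K$)
$\left(27287 + 14171\right) + A{\left(U{\left(12 \right)},-140 \right)} = \left(27287 + 14171\right) + \left(-8 + \frac{14 + 12}{-3 + 2 \cdot 12} + 4 \left(-140\right)\right) = 41458 - \left(568 - \frac{1}{-3 + 24} \cdot 26\right) = 41458 - \left(568 - \frac{1}{21} \cdot 26\right) = 41458 - \frac{11902}{21} = \frac{858716}{21}$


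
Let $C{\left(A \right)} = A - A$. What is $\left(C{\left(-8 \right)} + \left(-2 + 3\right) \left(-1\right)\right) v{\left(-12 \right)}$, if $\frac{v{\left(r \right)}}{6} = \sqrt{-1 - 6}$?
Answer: $- 6 i \sqrt{7} \approx - 15.875 i$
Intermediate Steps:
$v{\left(r \right)} = 6 i \sqrt{7}$ ($v{\left(r \right)} = 6 \sqrt{-1 - 6} = 6 \sqrt{-7} = 6 i \sqrt{7}$)
$C{\left(A \right)} = 0$
$\left(C{\left(-8 \right)} + \left(-2 + 3\right) \left(-1\right)\right) v{\left(-12 \right)} = \left(0 + \left(-2 + 3\right) \left(-1\right)\right) 6 i \sqrt{7} = \left(0 + 1 \left(-1\right)\right) 6 i \sqrt{7} = \left(0 - 1\right) 6 i \sqrt{7} = - 6 i \sqrt{7}$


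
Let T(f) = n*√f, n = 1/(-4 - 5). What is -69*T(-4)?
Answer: 46*I/3 ≈ 15.333*I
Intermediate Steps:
n = -⅑ (n = 1/(-9) = -⅑ ≈ -0.11111)
T(f) = -√f/9
-69*T(-4) = -(-23)*√(-4)/3 = -(-23)*2*I/3 = -(-46)*I/3 = 46*I/3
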